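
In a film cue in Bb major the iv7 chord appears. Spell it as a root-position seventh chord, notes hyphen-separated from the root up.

iv7 is built on scale degree 4, which is Eb in both Bb major and its parallel. Stacking thirds in Bb minor on Eb gives Eb–Gb–Bb–Db.

Eb-Gb-Bb-Db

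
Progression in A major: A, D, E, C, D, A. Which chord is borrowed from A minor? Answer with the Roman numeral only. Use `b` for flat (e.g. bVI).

bIII

The diatonic triads in A major are A, Bm, C#m, D, E, F#m, G#dim. A, D and E all belong to that set. C (C–E–G) is not: scale degree 3 in A major carries C#m (iii). In A minor the chord on that degree is C, so here it functions as bIII, borrowed from the parallel minor.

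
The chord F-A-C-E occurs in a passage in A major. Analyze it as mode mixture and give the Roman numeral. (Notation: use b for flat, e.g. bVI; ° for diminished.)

In A major scale degree 6 is F#; F is its lowered form, from A minor. The diatonic chord on degree 6 would be F#m (vi), but F–A–C–E is the major-seventh chord from A minor. As a borrowed chord it is labeled bVImaj7.

bVImaj7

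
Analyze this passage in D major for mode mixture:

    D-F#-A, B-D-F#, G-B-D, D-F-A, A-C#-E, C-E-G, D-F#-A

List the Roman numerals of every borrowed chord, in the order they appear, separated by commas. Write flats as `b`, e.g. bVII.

D major has the diatonic set D, Em, F#m, G, A, Bm, C#dim. Of the given chords, D–F#–A = D, B–D–F# = Bm, G–B–D = G and A–C#–E = A are diatonic. D–F–A doesn't fit — on degree 1 D major would have D (I). Dm is the degree-1 chord of D minor, so it is the borrowed i. C–E–G doesn't fit — on degree 7 D major would have C#dim (vii°). C is the degree-7 chord of D minor, so it is the borrowed bVII.

i, bVII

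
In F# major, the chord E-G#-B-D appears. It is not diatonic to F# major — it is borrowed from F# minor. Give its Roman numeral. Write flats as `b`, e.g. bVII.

The root E is the lowered 7th scale degree — diatonically F# major has E# there. E–G#–B–D is a dominant-seventh chord — the form found in F# minor, not the diatonic vii° (E#dim). Borrowed into F# major it is written bVII7.

bVII7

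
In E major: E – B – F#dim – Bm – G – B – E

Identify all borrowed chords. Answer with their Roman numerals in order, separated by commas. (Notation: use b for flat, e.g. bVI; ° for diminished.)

ii°, v, bIII

The diatonic triads in E major are E, F#m, G#m, A, B, C#m, D#dim. E and B both belong to that set. F#dim (F#–A–C) is not: scale degree 2 in E major carries F#m (ii). In E minor the chord on that degree is F#dim, so here it functions as ii°, borrowed from the parallel minor. But Bm (B–D–F#) is foreign: the diatonic V on degree 5 is B, whereas Bm comes from E minor. It is labeled v. But G (G–B–D) is foreign: the diatonic iii on degree 3 is G#m, whereas G comes from E minor. It is labeled bIII.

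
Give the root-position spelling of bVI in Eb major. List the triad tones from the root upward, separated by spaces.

Scale degree 6 in Eb major is C. bVI uses the lowered form, Cb, taken from Eb minor. Building the major chord from the parallel minor on Cb: Cb–Eb–Gb.

Cb Eb Gb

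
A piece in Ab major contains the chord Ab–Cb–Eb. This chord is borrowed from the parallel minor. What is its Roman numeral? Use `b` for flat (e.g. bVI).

i

Ab is scale degree 1 in Ab major. The diatonic chord on degree 1 would be Ab (I), but Ab–Cb–Eb is the minor chord from Ab minor. As a borrowed chord it is labeled i.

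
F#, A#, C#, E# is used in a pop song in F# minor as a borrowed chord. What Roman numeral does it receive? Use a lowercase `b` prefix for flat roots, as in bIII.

F# is scale degree 1 in F# minor. F#–A#–C#–E# is a major-seventh chord — the form found in F# major, not the diatonic i (F#m). Borrowed into F# minor it is written Imaj7.

Imaj7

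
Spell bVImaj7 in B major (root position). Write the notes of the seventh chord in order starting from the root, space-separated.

The root of bVImaj7 is the lowered 6th degree: G# becomes G. Building the major-seventh chord from the parallel minor on G: G–B–D–F#.

G B D F#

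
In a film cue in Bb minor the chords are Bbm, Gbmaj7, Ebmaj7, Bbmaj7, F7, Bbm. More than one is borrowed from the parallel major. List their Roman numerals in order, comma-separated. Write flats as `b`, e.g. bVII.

The diatonic triads in Bb minor (with V from harmonic minor) are Bbm, Cdim, Db, Ebm, F, Gb, Ab. Of the given chords, Bbm, Gbmaj7 and F7 are diatonic. Ebmaj7 (Eb–G–Bb–D) doesn't fit — on degree 4 Bb minor would have Ebm (iv). Ebmaj7 is the degree-4 chord of Bb major, so it is the borrowed IVmaj7. Bbmaj7 (Bb–D–F–A) doesn't fit — on degree 1 Bb minor would have Bbm (i). Bbmaj7 is the degree-1 chord of Bb major, so it is the borrowed Imaj7.

IVmaj7, Imaj7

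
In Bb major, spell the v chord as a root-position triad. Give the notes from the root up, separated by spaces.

The root, F, is scale degree 5 — the same note in Bb major and Bb minor; only the chord quality changes. Stacking thirds in Bb minor on F gives F–Ab–C.

F Ab C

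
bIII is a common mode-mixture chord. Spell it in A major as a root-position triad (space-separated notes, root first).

C E G

The root of bIII is the lowered 3rd degree: C# becomes C. Stacking thirds in A minor on C gives C–E–G.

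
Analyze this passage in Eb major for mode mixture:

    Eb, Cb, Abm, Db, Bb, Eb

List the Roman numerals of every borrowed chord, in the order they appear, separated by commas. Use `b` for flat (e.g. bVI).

The diatonic triads in Eb major are Eb, Fm, Gm, Ab, Bb, Cm, Ddim. Of the given chords, Eb and Bb are diatonic. Cb (Cb–Eb–Gb) is not: scale degree 6 in Eb major carries Cm (vi). In Eb minor the chord on that degree is Cb, so here it functions as bVI, borrowed from the parallel minor. Abm (Ab–Cb–Eb) is not: scale degree 4 in Eb major carries Ab (IV). In Eb minor the chord on that degree is Abm, so here it functions as iv, borrowed from the parallel minor. Db (Db–F–Ab) is not: scale degree 7 in Eb major carries Ddim (vii°). In Eb minor the chord on that degree is Db, so here it functions as bVII, borrowed from the parallel minor.

bVI, iv, bVII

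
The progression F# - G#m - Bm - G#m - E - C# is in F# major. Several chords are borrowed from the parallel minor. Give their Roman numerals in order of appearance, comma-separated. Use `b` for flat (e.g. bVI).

F# major has the diatonic set F#, G#m, A#m, B, C#, D#m, E#dim. Of the given chords, F#, G#m and C# are diatonic. Bm (B–D–F#) is not: scale degree 4 in F# major carries B (IV). In F# minor the chord on that degree is Bm, so here it functions as iv, borrowed from the parallel minor. But E (E–G#–B) is foreign: the diatonic vii° on degree 7 is E#dim, whereas E comes from F# minor. It is labeled bVII.

iv, bVII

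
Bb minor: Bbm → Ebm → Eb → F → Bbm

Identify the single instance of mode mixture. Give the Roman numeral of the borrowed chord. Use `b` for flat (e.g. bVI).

Bb minor has the diatonic set Bbm, Cdim, Db, Ebm, F, Gb, Ab (with V from harmonic minor). Bbm, Ebm and F are all diatonic. Eb (Eb–G–Bb) is not: scale degree 4 in Bb minor carries Ebm (iv). In Bb major the chord on that degree is Eb, so here it functions as IV, borrowed from the parallel major.

IV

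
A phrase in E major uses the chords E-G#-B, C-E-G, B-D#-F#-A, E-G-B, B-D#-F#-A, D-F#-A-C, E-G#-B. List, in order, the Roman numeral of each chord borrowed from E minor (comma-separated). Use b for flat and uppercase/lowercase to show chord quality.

E major has the diatonic set E, F#m, G#m, A, B, C#m, D#dim. E–G#–B = E and B–D#–F#–A = B7 are both diatonic. But C–E–G is foreign: the diatonic vi on degree 6 is C#m, whereas C comes from E minor. It is labeled bVI. E–G–B is not: scale degree 1 in E major carries E (I). In E minor the chord on that degree is Em, so here it functions as i, borrowed from the parallel minor. But D–F#–A–C is foreign: the diatonic vii° on degree 7 is D#dim, whereas D7 comes from E minor. It is labeled bVII7.

bVI, i, bVII7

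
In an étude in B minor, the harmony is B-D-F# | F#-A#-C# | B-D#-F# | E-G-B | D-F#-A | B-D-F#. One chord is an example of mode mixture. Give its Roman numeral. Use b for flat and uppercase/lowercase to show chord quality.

I

The diatonic triads in B minor (with V from harmonic minor) are Bm, C#dim, D, Em, F#, G, A. Of the given chords, B–D–F# = Bm, F#–A#–C# = F#, E–G–B = Em and D–F#–A = D are diatonic. But B–D#–F# is foreign: the diatonic i on degree 1 is Bm, whereas B comes from B major. It is labeled I.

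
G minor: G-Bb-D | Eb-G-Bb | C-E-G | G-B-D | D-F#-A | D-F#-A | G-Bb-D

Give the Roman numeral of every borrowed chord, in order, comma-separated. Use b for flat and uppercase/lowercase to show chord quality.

G minor has the diatonic set Gm, Adim, Bb, Cm, D, Eb, F (with V from harmonic minor). G–Bb–D = Gm, Eb–G–Bb = Eb and D–F#–A = D are all diatonic. C–E–G is not: scale degree 4 in G minor carries Cm (iv). In G major the chord on that degree is C, so here it functions as IV, borrowed from the parallel major. G–B–D doesn't fit — on degree 1 G minor would have Gm (i). G is the degree-1 chord of G major, so it is the borrowed I.

IV, I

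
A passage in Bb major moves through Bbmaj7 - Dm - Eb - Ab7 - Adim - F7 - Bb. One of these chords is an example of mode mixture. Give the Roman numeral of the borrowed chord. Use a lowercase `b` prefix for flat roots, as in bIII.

bVII7

In Bb major the diatonic chords are Bb, Cm, Dm, Eb, F, Gm, Adim. Of the given chords, Bbmaj7, Dm, Eb, Adim, F7 and Bb are diatonic. Ab7 (Ab–C–Eb–Gb) is not: scale degree 7 in Bb major carries Adim (vii°). In Bb minor the chord on that degree is Ab7, so here it functions as bVII7, borrowed from the parallel minor.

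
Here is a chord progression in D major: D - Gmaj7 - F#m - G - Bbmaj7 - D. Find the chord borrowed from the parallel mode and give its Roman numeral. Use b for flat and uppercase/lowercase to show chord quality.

bVImaj7

D major has the diatonic set D, Em, F#m, G, A, Bm, C#dim. Of the given chords, D, Gmaj7, F#m and G are diatonic. Bbmaj7 (Bb–D–F–A) is not: scale degree 6 in D major carries Bm (vi). In D minor the chord on that degree is Bbmaj7, so here it functions as bVImaj7, borrowed from the parallel minor.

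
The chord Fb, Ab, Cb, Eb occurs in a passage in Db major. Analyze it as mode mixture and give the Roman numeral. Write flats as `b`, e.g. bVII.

Fb is the lowered form of scale degree 3 in Db major (the diatonic degree 3 is F). Fb–Ab–Cb–Eb is a major-seventh chord — the form found in Db minor, not the diatonic iii (Fm). Borrowed into Db major it is written bIIImaj7.

bIIImaj7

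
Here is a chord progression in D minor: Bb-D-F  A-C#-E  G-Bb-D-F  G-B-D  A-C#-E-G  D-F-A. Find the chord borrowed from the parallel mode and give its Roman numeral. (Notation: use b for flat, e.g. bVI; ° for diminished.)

IV

D minor has the diatonic set Dm, Edim, F, Gm, A, Bb, C (with V from harmonic minor). Bb–D–F = Bb, A–C#–E = A, G–Bb–D–F = Gm7, A–C#–E–G = A7 and D–F–A = Dm all belong to that set. But G–B–D is foreign: the diatonic iv on degree 4 is Gm, whereas G comes from D major. It is labeled IV.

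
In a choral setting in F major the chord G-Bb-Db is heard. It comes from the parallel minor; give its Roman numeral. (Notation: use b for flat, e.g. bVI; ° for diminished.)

ii°

The root G is the diatonic 2nd degree of F major; the borrowing shows in the chord quality. Diatonically F major has Gm (ii) on that degree; G–Bb–Db is instead the diminished chord native to F minor, so it takes the label ii°.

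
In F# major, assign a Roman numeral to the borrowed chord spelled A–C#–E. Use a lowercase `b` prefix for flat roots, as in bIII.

A is the lowered form of scale degree 3 in F# major (the diatonic degree 3 is A#). Diatonically F# major has A#m (iii) on that degree; A–C#–E is instead the major chord native to F# minor, so it takes the label bIII.

bIII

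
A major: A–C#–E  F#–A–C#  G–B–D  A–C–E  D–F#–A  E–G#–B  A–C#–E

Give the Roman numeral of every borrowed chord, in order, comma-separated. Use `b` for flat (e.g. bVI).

A major has the diatonic set A, Bm, C#m, D, E, F#m, G#dim. A–C#–E = A, F#–A–C# = F#m, D–F#–A = D and E–G#–B = E are all diatonic. But G–B–D is foreign: the diatonic vii° on degree 7 is G#dim, whereas G comes from A minor. It is labeled bVII. A–C–E is not: scale degree 1 in A major carries A (I). In A minor the chord on that degree is Am, so here it functions as i, borrowed from the parallel minor.

bVII, i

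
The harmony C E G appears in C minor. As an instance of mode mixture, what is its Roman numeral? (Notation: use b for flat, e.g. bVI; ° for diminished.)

The root C is the diatonic 1st degree of C minor; the borrowing shows in the chord quality. The diatonic chord on degree 1 would be Cm (i), but C–E–G is the major chord from C major. As a borrowed chord it is labeled I.

I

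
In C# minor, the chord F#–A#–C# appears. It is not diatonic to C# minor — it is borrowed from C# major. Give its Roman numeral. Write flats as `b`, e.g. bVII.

The root F# is the diatonic 4th degree of C# minor; the borrowing shows in the chord quality. The diatonic chord on degree 4 would be F#m (iv), but F#–A#–C# is the major chord from C# major. As a borrowed chord it is labeled IV.

IV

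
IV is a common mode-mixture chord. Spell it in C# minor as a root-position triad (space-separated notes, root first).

The root, F#, is scale degree 4 — the same note in C# minor and C# major; only the chord quality changes. Building the major chord from the parallel major on F#: F#–A#–C#.

F# A# C#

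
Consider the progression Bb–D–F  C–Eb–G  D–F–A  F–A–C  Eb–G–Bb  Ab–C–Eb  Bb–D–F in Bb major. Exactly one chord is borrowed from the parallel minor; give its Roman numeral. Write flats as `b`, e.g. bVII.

The diatonic triads in Bb major are Bb, Cm, Dm, Eb, F, Gm, Adim. Bb–D–F = Bb, C–Eb–G = Cm, D–F–A = Dm, F–A–C = F and Eb–G–Bb = Eb all belong to that set. Ab–C–Eb doesn't fit — on degree 7 Bb major would have Adim (vii°). Ab is the degree-7 chord of Bb minor, so it is the borrowed bVII.

bVII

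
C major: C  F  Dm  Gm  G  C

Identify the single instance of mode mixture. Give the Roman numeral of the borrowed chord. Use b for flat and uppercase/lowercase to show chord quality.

C major has the diatonic set C, Dm, Em, F, G, Am, Bdim. C, F, Dm and G are all diatonic. Gm (G–Bb–D) is not: scale degree 5 in C major carries G (V). In C minor the chord on that degree is Gm, so here it functions as v, borrowed from the parallel minor.

v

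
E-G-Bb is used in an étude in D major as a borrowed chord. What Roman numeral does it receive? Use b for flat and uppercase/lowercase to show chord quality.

ii°

E is scale degree 2 in D major. E–G–Bb is a diminished chord — the form found in D minor, not the diatonic ii (Em). Borrowed into D major it is written ii°.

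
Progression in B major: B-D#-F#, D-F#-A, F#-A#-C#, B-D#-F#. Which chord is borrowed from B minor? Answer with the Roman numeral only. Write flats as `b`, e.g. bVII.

bIII

The diatonic triads in B major are B, C#m, D#m, E, F#, G#m, A#dim. B–D#–F# = B and F#–A#–C# = F# are both diatonic. D–F#–A doesn't fit — on degree 3 B major would have D#m (iii). D is the degree-3 chord of B minor, so it is the borrowed bIII.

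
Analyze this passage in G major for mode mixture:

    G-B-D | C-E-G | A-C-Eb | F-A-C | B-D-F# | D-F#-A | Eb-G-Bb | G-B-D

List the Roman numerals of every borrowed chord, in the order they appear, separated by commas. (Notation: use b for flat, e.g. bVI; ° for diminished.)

ii°, bVII, bVI

The diatonic triads in G major are G, Am, Bm, C, D, Em, F#dim. G–B–D = G, C–E–G = C, B–D–F# = Bm and D–F#–A = D all belong to that set. But A–C–Eb is foreign: the diatonic ii on degree 2 is Am, whereas Adim comes from G minor. It is labeled ii°. F–A–C is not: scale degree 7 in G major carries F#dim (vii°). In G minor the chord on that degree is F, so here it functions as bVII, borrowed from the parallel minor. But Eb–G–Bb is foreign: the diatonic vi on degree 6 is Em, whereas Eb comes from G minor. It is labeled bVI.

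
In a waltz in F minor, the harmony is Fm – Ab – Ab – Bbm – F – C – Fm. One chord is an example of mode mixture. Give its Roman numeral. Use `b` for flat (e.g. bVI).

In F minor (with V from harmonic minor) the diatonic chords are Fm, Gdim, Ab, Bbm, C, Db, Eb. Of the given chords, Fm, Ab, Bbm and C are diatonic. F (F–A–C) doesn't fit — on degree 1 F minor would have Fm (i). F is the degree-1 chord of F major, so it is the borrowed I.

I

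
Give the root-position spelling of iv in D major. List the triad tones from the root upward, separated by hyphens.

iv is built on scale degree 4, which is G in both D major and its parallel. In D minor the chord on G is G–Bb–D.

G-Bb-D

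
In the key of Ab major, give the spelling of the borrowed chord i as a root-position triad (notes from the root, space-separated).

Ab Cb Eb

The root, Ab, is scale degree 1 — the same note in Ab major and Ab minor; only the chord quality changes. In Ab minor the chord on Ab is Ab–Cb–Eb.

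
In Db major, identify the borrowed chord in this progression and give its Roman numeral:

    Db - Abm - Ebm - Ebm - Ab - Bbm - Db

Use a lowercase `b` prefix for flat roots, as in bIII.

v

Db major has the diatonic set Db, Ebm, Fm, Gb, Ab, Bbm, Cdim. Of the given chords, Db, Ebm, Ab and Bbm are diatonic. But Abm (Ab–Cb–Eb) is foreign: the diatonic V on degree 5 is Ab, whereas Abm comes from Db minor. It is labeled v.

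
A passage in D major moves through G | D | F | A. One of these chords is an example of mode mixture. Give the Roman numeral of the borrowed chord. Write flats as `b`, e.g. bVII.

The diatonic triads in D major are D, Em, F#m, G, A, Bm, C#dim. G, D and A all belong to that set. But F (F–A–C) is foreign: the diatonic iii on degree 3 is F#m, whereas F comes from D minor. It is labeled bIII.

bIII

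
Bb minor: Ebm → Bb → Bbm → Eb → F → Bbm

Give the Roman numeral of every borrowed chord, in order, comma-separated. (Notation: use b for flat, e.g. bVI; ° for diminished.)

I, IV

In Bb minor (with V from harmonic minor) the diatonic chords are Bbm, Cdim, Db, Ebm, F, Gb, Ab. Ebm, Bbm and F are all diatonic. Bb (Bb–D–F) is not: scale degree 1 in Bb minor carries Bbm (i). In Bb major the chord on that degree is Bb, so here it functions as I, borrowed from the parallel major. Eb (Eb–G–Bb) doesn't fit — on degree 4 Bb minor would have Ebm (iv). Eb is the degree-4 chord of Bb major, so it is the borrowed IV.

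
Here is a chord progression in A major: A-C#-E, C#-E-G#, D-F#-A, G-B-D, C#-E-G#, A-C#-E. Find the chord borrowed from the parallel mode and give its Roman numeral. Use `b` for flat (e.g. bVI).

In A major the diatonic chords are A, Bm, C#m, D, E, F#m, G#dim. A–C#–E = A, C#–E–G# = C#m and D–F#–A = D are all diatonic. G–B–D doesn't fit — on degree 7 A major would have G#dim (vii°). G is the degree-7 chord of A minor, so it is the borrowed bVII.

bVII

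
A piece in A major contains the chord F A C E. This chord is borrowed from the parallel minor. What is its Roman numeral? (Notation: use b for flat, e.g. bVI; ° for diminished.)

In A major scale degree 6 is F#; F is its lowered form, from A minor. The diatonic chord on degree 6 would be F#m (vi), but F–A–C–E is the major-seventh chord from A minor. As a borrowed chord it is labeled bVImaj7.

bVImaj7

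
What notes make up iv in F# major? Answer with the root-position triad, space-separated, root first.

B D F#

iv is built on scale degree 4, which is B in both F# major and its parallel. In F# minor the chord on B is B–D–F#.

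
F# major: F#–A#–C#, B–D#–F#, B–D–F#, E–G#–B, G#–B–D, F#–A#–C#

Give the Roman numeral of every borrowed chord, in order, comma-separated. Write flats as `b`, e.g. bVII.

F# major has the diatonic set F#, G#m, A#m, B, C#, D#m, E#dim. Of the given chords, F#–A#–C# = F# and B–D#–F# = B are diatonic. But B–D–F# is foreign: the diatonic IV on degree 4 is B, whereas Bm comes from F# minor. It is labeled iv. But E–G#–B is foreign: the diatonic vii° on degree 7 is E#dim, whereas E comes from F# minor. It is labeled bVII. G#–B–D doesn't fit — on degree 2 F# major would have G#m (ii). G#dim is the degree-2 chord of F# minor, so it is the borrowed ii°.

iv, bVII, ii°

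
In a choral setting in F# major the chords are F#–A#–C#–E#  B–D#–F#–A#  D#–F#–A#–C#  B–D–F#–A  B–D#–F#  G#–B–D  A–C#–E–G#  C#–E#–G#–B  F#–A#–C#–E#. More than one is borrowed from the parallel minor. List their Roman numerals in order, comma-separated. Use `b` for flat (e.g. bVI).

The diatonic triads in F# major are F#, G#m, A#m, B, C#, D#m, E#dim. Of the given chords, F#–A#–C#–E# = F#maj7, B–D#–F#–A# = Bmaj7, D#–F#–A#–C# = D#m7, B–D#–F# = B and C#–E#–G#–B = C#7 are diatonic. But B–D–F#–A is foreign: the diatonic IV on degree 4 is B, whereas Bm7 comes from F# minor. It is labeled iv7. G#–B–D is not: scale degree 2 in F# major carries G#m (ii). In F# minor the chord on that degree is G#dim, so here it functions as ii°, borrowed from the parallel minor. But A–C#–E–G# is foreign: the diatonic iii on degree 3 is A#m, whereas Amaj7 comes from F# minor. It is labeled bIIImaj7.

iv7, ii°, bIIImaj7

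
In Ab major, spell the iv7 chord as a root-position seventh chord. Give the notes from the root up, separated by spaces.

iv7 is built on scale degree 4, which is Db in both Ab major and its parallel. In Ab minor the chord on Db is Db–Fb–Ab–Cb.

Db Fb Ab Cb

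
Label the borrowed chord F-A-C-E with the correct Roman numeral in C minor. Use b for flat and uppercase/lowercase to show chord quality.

IVmaj7

F is scale degree 4 in C minor. F–A–C–E is a major-seventh chord — the form found in C major, not the diatonic iv (Fm). Borrowed into C minor it is written IVmaj7.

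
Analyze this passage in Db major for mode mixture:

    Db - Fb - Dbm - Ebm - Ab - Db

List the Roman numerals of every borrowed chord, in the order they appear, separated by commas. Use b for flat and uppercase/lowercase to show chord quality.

The diatonic triads in Db major are Db, Ebm, Fm, Gb, Ab, Bbm, Cdim. Of the given chords, Db, Ebm and Ab are diatonic. Fb (Fb–Ab–Cb) doesn't fit — on degree 3 Db major would have Fm (iii). Fb is the degree-3 chord of Db minor, so it is the borrowed bIII. But Dbm (Db–Fb–Ab) is foreign: the diatonic I on degree 1 is Db, whereas Dbm comes from Db minor. It is labeled i.

bIII, i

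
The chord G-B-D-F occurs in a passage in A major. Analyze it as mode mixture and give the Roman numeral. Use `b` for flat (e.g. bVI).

In A major scale degree 7 is G#; G is its lowered form, from A minor. G–B–D–F is a dominant-seventh chord — the form found in A minor, not the diatonic vii° (G#dim). Borrowed into A major it is written bVII7.

bVII7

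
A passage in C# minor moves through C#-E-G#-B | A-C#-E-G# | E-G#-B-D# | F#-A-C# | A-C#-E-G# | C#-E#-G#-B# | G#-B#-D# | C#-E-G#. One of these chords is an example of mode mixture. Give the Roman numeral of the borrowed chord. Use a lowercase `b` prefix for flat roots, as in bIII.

The diatonic triads in C# minor (with V from harmonic minor) are C#m, D#dim, E, F#m, G#, A, B. C#–E–G#–B = C#m7, A–C#–E–G# = Amaj7, E–G#–B–D# = Emaj7, F#–A–C# = F#m, G#–B#–D# = G# and C#–E–G# = C#m all belong to that set. C#–E#–G#–B# is not: scale degree 1 in C# minor carries C#m (i). In C# major the chord on that degree is C#maj7, so here it functions as Imaj7, borrowed from the parallel major.

Imaj7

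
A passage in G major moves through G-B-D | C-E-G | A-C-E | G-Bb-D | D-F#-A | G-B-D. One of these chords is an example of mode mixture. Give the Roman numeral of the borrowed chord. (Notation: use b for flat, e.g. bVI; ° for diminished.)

i

G major has the diatonic set G, Am, Bm, C, D, Em, F#dim. G–B–D = G, C–E–G = C, A–C–E = Am and D–F#–A = D are all diatonic. G–Bb–D is not: scale degree 1 in G major carries G (I). In G minor the chord on that degree is Gm, so here it functions as i, borrowed from the parallel minor.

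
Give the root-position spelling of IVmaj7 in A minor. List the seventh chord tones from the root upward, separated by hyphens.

D-F#-A-C#

IVmaj7 is built on scale degree 4, which is D in both A minor and its parallel. Building the major-seventh chord from the parallel major on D: D–F#–A–C#.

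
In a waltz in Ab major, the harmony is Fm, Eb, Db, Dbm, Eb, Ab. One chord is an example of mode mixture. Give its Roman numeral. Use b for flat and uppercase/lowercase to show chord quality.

The diatonic triads in Ab major are Ab, Bbm, Cm, Db, Eb, Fm, Gdim. Fm, Eb, Db and Ab are all diatonic. Dbm (Db–Fb–Ab) is not: scale degree 4 in Ab major carries Db (IV). In Ab minor the chord on that degree is Dbm, so here it functions as iv, borrowed from the parallel minor.

iv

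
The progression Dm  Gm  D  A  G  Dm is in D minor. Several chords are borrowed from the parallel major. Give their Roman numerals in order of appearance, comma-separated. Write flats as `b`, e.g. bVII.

I, IV

In D minor (with V from harmonic minor) the diatonic chords are Dm, Edim, F, Gm, A, Bb, C. Dm, Gm and A are all diatonic. D (D–F#–A) is not: scale degree 1 in D minor carries Dm (i). In D major the chord on that degree is D, so here it functions as I, borrowed from the parallel major. But G (G–B–D) is foreign: the diatonic iv on degree 4 is Gm, whereas G comes from D major. It is labeled IV.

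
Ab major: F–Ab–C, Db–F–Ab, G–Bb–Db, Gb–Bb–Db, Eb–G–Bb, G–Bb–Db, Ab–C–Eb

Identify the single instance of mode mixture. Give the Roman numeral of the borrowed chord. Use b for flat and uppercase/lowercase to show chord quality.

bVII

Ab major has the diatonic set Ab, Bbm, Cm, Db, Eb, Fm, Gdim. F–Ab–C = Fm, Db–F–Ab = Db, G–Bb–Db = Gdim, Eb–G–Bb = Eb and Ab–C–Eb = Ab all belong to that set. Gb–Bb–Db is not: scale degree 7 in Ab major carries Gdim (vii°). In Ab minor the chord on that degree is Gb, so here it functions as bVII, borrowed from the parallel minor.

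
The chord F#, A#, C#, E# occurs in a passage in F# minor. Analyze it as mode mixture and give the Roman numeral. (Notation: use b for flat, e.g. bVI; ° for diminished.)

Imaj7

The root F# is the diatonic 1st degree of F# minor; the borrowing shows in the chord quality. F#–A#–C#–E# is a major-seventh chord — the form found in F# major, not the diatonic i (F#m). Borrowed into F# minor it is written Imaj7.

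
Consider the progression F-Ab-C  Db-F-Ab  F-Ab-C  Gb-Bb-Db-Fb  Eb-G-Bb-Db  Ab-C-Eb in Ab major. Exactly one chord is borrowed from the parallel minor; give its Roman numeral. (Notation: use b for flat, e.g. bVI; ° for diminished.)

In Ab major the diatonic chords are Ab, Bbm, Cm, Db, Eb, Fm, Gdim. Of the given chords, F–Ab–C = Fm, Db–F–Ab = Db, Eb–G–Bb–Db = Eb7 and Ab–C–Eb = Ab are diatonic. Gb–Bb–Db–Fb is not: scale degree 7 in Ab major carries Gdim (vii°). In Ab minor the chord on that degree is Gb7, so here it functions as bVII7, borrowed from the parallel minor.

bVII7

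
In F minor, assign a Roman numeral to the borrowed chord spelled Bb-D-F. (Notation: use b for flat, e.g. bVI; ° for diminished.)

Bb is scale degree 4 in F minor. Bb–D–F is a major chord — the form found in F major, not the diatonic iv (Bbm). Borrowed into F minor it is written IV.

IV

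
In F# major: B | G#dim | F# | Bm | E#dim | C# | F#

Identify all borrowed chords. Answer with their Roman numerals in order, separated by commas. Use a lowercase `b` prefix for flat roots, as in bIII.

The diatonic triads in F# major are F#, G#m, A#m, B, C#, D#m, E#dim. Of the given chords, B, F#, E#dim and C# are diatonic. But G#dim (G#–B–D) is foreign: the diatonic ii on degree 2 is G#m, whereas G#dim comes from F# minor. It is labeled ii°. But Bm (B–D–F#) is foreign: the diatonic IV on degree 4 is B, whereas Bm comes from F# minor. It is labeled iv.

ii°, iv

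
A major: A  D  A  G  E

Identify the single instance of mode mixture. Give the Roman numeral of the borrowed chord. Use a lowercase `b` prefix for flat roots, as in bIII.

bVII

The diatonic triads in A major are A, Bm, C#m, D, E, F#m, G#dim. A, D and E all belong to that set. G (G–B–D) is not: scale degree 7 in A major carries G#dim (vii°). In A minor the chord on that degree is G, so here it functions as bVII, borrowed from the parallel minor.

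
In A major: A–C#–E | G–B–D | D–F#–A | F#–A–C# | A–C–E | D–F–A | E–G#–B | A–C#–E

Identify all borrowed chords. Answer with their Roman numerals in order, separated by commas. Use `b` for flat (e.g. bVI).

In A major the diatonic chords are A, Bm, C#m, D, E, F#m, G#dim. A–C#–E = A, D–F#–A = D, F#–A–C# = F#m and E–G#–B = E are all diatonic. G–B–D doesn't fit — on degree 7 A major would have G#dim (vii°). G is the degree-7 chord of A minor, so it is the borrowed bVII. A–C–E doesn't fit — on degree 1 A major would have A (I). Am is the degree-1 chord of A minor, so it is the borrowed i. D–F–A is not: scale degree 4 in A major carries D (IV). In A minor the chord on that degree is Dm, so here it functions as iv, borrowed from the parallel minor.

bVII, i, iv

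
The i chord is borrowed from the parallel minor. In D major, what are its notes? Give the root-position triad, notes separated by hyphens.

i is built on scale degree 1, which is D in both D major and its parallel. Building the minor chord from the parallel minor on D: D–F–A.

D-F-A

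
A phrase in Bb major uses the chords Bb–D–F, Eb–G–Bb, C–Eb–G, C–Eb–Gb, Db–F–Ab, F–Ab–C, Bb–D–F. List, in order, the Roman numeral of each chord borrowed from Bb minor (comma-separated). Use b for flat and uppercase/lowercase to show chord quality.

Bb major has the diatonic set Bb, Cm, Dm, Eb, F, Gm, Adim. Bb–D–F = Bb, Eb–G–Bb = Eb and C–Eb–G = Cm all belong to that set. C–Eb–Gb is not: scale degree 2 in Bb major carries Cm (ii). In Bb minor the chord on that degree is Cdim, so here it functions as ii°, borrowed from the parallel minor. But Db–F–Ab is foreign: the diatonic iii on degree 3 is Dm, whereas Db comes from Bb minor. It is labeled bIII. F–Ab–C is not: scale degree 5 in Bb major carries F (V). In Bb minor the chord on that degree is Fm, so here it functions as v, borrowed from the parallel minor.

ii°, bIII, v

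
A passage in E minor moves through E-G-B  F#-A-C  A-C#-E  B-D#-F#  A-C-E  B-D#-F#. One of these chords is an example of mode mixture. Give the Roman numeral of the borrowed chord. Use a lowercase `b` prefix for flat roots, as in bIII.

IV

In E minor (with V from harmonic minor) the diatonic chords are Em, F#dim, G, Am, B, C, D. Of the given chords, E–G–B = Em, F#–A–C = F#dim, B–D#–F# = B and A–C–E = Am are diatonic. A–C#–E doesn't fit — on degree 4 E minor would have Am (iv). A is the degree-4 chord of E major, so it is the borrowed IV.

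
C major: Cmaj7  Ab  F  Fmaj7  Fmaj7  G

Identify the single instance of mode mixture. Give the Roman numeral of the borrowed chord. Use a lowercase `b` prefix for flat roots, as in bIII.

bVI

The diatonic triads in C major are C, Dm, Em, F, G, Am, Bdim. Cmaj7, F, Fmaj7 and G are all diatonic. Ab (Ab–C–Eb) doesn't fit — on degree 6 C major would have Am (vi). Ab is the degree-6 chord of C minor, so it is the borrowed bVI.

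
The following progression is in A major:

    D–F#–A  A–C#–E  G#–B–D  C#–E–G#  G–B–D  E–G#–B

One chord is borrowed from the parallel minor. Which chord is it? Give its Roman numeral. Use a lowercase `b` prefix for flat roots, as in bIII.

bVII

A major has the diatonic set A, Bm, C#m, D, E, F#m, G#dim. D–F#–A = D, A–C#–E = A, G#–B–D = G#dim, C#–E–G# = C#m and E–G#–B = E are all diatonic. G–B–D doesn't fit — on degree 7 A major would have G#dim (vii°). G is the degree-7 chord of A minor, so it is the borrowed bVII.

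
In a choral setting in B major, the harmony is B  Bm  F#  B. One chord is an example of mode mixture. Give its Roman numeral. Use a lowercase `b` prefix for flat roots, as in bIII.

i

In B major the diatonic chords are B, C#m, D#m, E, F#, G#m, A#dim. B and F# are both diatonic. Bm (B–D–F#) doesn't fit — on degree 1 B major would have B (I). Bm is the degree-1 chord of B minor, so it is the borrowed i.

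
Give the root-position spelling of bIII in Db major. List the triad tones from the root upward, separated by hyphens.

Fb-Ab-Cb

The root of bIII is the lowered 3rd degree: F becomes Fb. Stacking thirds in Db minor on Fb gives Fb–Ab–Cb.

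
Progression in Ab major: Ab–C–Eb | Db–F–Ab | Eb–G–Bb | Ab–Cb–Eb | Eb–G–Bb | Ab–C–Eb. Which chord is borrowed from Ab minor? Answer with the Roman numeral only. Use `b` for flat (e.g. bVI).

In Ab major the diatonic chords are Ab, Bbm, Cm, Db, Eb, Fm, Gdim. Ab–C–Eb = Ab, Db–F–Ab = Db and Eb–G–Bb = Eb all belong to that set. Ab–Cb–Eb is not: scale degree 1 in Ab major carries Ab (I). In Ab minor the chord on that degree is Abm, so here it functions as i, borrowed from the parallel minor.

i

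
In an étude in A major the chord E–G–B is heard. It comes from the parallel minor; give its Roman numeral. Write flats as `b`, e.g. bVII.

v

The root E is the diatonic 5th degree of A major; the borrowing shows in the chord quality. E–G–B is a minor chord — the form found in A minor, not the diatonic V (E). Borrowed into A major it is written v.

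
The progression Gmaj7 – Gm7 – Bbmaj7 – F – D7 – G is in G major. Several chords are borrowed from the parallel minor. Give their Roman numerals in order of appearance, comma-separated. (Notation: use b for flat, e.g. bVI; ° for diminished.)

i7, bIIImaj7, bVII

G major has the diatonic set G, Am, Bm, C, D, Em, F#dim. Gmaj7, D7 and G all belong to that set. Gm7 (G–Bb–D–F) doesn't fit — on degree 1 G major would have G (I). Gm7 is the degree-1 chord of G minor, so it is the borrowed i7. But Bbmaj7 (Bb–D–F–A) is foreign: the diatonic iii on degree 3 is Bm, whereas Bbmaj7 comes from G minor. It is labeled bIIImaj7. F (F–A–C) doesn't fit — on degree 7 G major would have F#dim (vii°). F is the degree-7 chord of G minor, so it is the borrowed bVII.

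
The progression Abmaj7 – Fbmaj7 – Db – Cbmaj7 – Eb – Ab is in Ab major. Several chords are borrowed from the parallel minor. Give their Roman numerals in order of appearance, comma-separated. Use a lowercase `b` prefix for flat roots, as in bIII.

bVImaj7, bIIImaj7

Ab major has the diatonic set Ab, Bbm, Cm, Db, Eb, Fm, Gdim. Abmaj7, Db, Eb and Ab all belong to that set. But Fbmaj7 (Fb–Ab–Cb–Eb) is foreign: the diatonic vi on degree 6 is Fm, whereas Fbmaj7 comes from Ab minor. It is labeled bVImaj7. Cbmaj7 (Cb–Eb–Gb–Bb) doesn't fit — on degree 3 Ab major would have Cm (iii). Cbmaj7 is the degree-3 chord of Ab minor, so it is the borrowed bIIImaj7.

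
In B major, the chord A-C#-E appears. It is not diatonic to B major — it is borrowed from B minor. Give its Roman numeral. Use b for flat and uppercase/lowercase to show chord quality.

In B major scale degree 7 is A#; A is its lowered form, from B minor. A–C#–E is a major chord — the form found in B minor, not the diatonic vii° (A#dim). Borrowed into B major it is written bVII.

bVII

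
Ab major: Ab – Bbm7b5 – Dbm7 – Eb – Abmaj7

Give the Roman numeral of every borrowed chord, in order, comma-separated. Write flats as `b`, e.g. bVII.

In Ab major the diatonic chords are Ab, Bbm, Cm, Db, Eb, Fm, Gdim. Ab, Eb and Abmaj7 are all diatonic. Bbm7b5 (Bb–Db–Fb–Ab) doesn't fit — on degree 2 Ab major would have Bbm (ii). Bbm7b5 is the degree-2 chord of Ab minor, so it is the borrowed iiø7. But Dbm7 (Db–Fb–Ab–Cb) is foreign: the diatonic IV on degree 4 is Db, whereas Dbm7 comes from Ab minor. It is labeled iv7.

iiø7, iv7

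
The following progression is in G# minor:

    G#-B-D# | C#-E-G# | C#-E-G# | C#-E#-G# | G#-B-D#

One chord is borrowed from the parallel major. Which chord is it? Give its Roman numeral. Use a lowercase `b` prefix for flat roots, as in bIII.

In G# minor (with V from harmonic minor) the diatonic chords are G#m, A#dim, B, C#m, D#, E, F#. G#–B–D# = G#m and C#–E–G# = C#m are both diatonic. But C#–E#–G# is foreign: the diatonic iv on degree 4 is C#m, whereas C# comes from G# major. It is labeled IV.

IV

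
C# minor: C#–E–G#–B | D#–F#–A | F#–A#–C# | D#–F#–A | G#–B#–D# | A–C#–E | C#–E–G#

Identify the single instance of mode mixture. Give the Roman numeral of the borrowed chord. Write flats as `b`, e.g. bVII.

In C# minor (with V from harmonic minor) the diatonic chords are C#m, D#dim, E, F#m, G#, A, B. C#–E–G#–B = C#m7, D#–F#–A = D#dim, G#–B#–D# = G#, A–C#–E = A and C#–E–G# = C#m all belong to that set. F#–A#–C# doesn't fit — on degree 4 C# minor would have F#m (iv). F# is the degree-4 chord of C# major, so it is the borrowed IV.

IV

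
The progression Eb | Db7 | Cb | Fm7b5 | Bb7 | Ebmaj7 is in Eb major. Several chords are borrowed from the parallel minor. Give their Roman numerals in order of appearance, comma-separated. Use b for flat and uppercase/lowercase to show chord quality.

bVII7, bVI, iiø7

The diatonic triads in Eb major are Eb, Fm, Gm, Ab, Bb, Cm, Ddim. Eb, Bb7 and Ebmaj7 are all diatonic. Db7 (Db–F–Ab–Cb) is not: scale degree 7 in Eb major carries Ddim (vii°). In Eb minor the chord on that degree is Db7, so here it functions as bVII7, borrowed from the parallel minor. Cb (Cb–Eb–Gb) doesn't fit — on degree 6 Eb major would have Cm (vi). Cb is the degree-6 chord of Eb minor, so it is the borrowed bVI. Fm7b5 (F–Ab–Cb–Eb) doesn't fit — on degree 2 Eb major would have Fm (ii). Fm7b5 is the degree-2 chord of Eb minor, so it is the borrowed iiø7.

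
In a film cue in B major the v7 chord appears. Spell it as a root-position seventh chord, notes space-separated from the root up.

F# A C# E

The root, F#, is scale degree 5 — the same note in B major and B minor; only the chord quality changes. Stacking thirds in B minor on F# gives F#–A–C#–E.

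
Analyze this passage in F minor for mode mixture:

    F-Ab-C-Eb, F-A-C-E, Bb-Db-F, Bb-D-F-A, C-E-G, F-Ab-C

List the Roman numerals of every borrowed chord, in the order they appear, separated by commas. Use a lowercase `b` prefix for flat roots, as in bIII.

F minor has the diatonic set Fm, Gdim, Ab, Bbm, C, Db, Eb (with V from harmonic minor). F–Ab–C–Eb = Fm7, Bb–Db–F = Bbm, C–E–G = C and F–Ab–C = Fm are all diatonic. F–A–C–E is not: scale degree 1 in F minor carries Fm (i). In F major the chord on that degree is Fmaj7, so here it functions as Imaj7, borrowed from the parallel major. Bb–D–F–A is not: scale degree 4 in F minor carries Bbm (iv). In F major the chord on that degree is Bbmaj7, so here it functions as IVmaj7, borrowed from the parallel major.

Imaj7, IVmaj7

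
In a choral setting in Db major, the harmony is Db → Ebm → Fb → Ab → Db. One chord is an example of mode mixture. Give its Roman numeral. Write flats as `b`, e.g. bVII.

The diatonic triads in Db major are Db, Ebm, Fm, Gb, Ab, Bbm, Cdim. Of the given chords, Db, Ebm and Ab are diatonic. But Fb (Fb–Ab–Cb) is foreign: the diatonic iii on degree 3 is Fm, whereas Fb comes from Db minor. It is labeled bIII.

bIII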